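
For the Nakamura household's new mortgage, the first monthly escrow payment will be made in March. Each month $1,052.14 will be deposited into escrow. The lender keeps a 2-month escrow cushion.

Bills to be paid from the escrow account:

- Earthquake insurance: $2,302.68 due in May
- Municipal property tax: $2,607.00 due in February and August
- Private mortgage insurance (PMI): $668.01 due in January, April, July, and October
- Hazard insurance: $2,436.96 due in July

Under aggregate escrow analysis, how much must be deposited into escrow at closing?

$4,474.10

Cushion = 2 × $1,052.14 = $2,104.28
Trial balance (start $0, +$1,052.14 each month, − disbursements):
  Mar: +$1,052.14 → $1,052.14
  Apr: +$1,052.14 − $668.01 → $1,436.27
  May: +$1,052.14 − $2,302.68 → $185.73
  Jun: +$1,052.14 → $1,237.87
  Jul: +$1,052.14 − $3,104.97 → -$814.96
  Aug: +$1,052.14 − $2,607.00 → -$2,369.82
  Sep: +$1,052.14 → -$1,317.68
  Oct: +$1,052.14 − $668.01 → -$933.55
  Nov: +$1,052.14 → $118.59
  Dec: +$1,052.14 → $1,170.73
  Jan: +$1,052.14 − $668.01 → $1,554.86
  Feb: +$1,052.14 − $2,607.00 → $0.00
Lowest trial balance = -$2,369.82 (Aug)
Initial deposit = cushion − low point = $2,104.28 − (-$2,369.82) = $4,474.10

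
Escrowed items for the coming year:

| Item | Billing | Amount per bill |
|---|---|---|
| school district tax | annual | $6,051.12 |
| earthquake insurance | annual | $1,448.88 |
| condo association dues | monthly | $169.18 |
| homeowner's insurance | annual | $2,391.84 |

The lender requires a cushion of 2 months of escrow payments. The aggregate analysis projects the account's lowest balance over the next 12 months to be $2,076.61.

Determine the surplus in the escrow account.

School district tax — $6,051.12 annually
Earthquake insurance — $1,448.88 annually
Condo association dues — $169.18 × 12 = $2,030.16 annually
Homeowner's insurance — $2,391.84 annually
Annual escrow total = $6,051.12 + $1,448.88 + $2,030.16 + $2,391.84 = $11,922.00
Monthly escrow = $11,922.00 ÷ 12 = $993.50
Cushion = 2 × $993.50 = $1,987.00
Surplus = $2,076.61 − $1,987.00 = $89.61

$89.61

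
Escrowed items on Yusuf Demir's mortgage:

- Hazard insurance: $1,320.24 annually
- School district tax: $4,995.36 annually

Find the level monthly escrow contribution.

$526.30

Hazard insurance — $1,320.24/yr
School district tax — $4,995.36/yr
Combined annual = $6,315.60
Monthly escrow = $6,315.60 ÷ 12 = $526.30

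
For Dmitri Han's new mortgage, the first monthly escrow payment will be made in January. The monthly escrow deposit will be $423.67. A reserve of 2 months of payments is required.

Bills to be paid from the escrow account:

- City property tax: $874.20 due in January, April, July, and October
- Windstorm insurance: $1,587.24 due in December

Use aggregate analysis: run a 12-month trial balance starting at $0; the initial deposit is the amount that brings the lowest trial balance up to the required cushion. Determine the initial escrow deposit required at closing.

$1,297.87

Cushion = 2 × $423.67 = $847.34
Trial balance (start $0, +$423.67 each month, − disbursements):
  Jan: +$423.67 − $874.20 → -$450.53
  Feb: +$423.67 → -$26.86
  Mar: +$423.67 → $396.81
  Apr: +$423.67 − $874.20 → -$53.72
  May: +$423.67 → $369.95
  Jun: +$423.67 → $793.62
  Jul: +$423.67 − $874.20 → $343.09
  Aug: +$423.67 → $766.76
  Sep: +$423.67 → $1,190.43
  Oct: +$423.67 − $874.20 → $739.90
  Nov: +$423.67 → $1,163.57
  Dec: +$423.67 − $1,587.24 → $0.00
Lowest trial balance = -$450.53 (Jan)
Initial deposit = cushion − low point = $847.34 − (-$450.53) = $1,297.87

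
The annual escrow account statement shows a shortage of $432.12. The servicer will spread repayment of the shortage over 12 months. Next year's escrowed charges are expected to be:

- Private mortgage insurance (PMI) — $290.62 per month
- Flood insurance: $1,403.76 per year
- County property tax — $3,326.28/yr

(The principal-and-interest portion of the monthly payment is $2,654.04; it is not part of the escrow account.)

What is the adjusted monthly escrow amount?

Private mortgage insurance (PMI) = $290.62 × 12 = $3,487.44
Flood insurance = $1,403.76
County property tax = $3,326.28
Total per year = $3,487.44 + $1,403.76 + $3,326.28 = $8,217.48
Monthly = $8,217.48 ÷ 12 = $684.79
Monthly shortage recovery: $432.12 / 12 = $36.01
Adjusted monthly = $684.79 + $36.01 = $720.80

$720.80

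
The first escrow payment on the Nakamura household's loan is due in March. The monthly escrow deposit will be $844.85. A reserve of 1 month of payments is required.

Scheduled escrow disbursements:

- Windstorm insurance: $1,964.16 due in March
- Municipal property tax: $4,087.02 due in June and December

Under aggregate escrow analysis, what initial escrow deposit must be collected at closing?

$3,516.63

Cushion = 1 × $844.85 = $844.85
Trial balance (start $0, +$844.85 each month, − disbursements):
  Mar: +$844.85 − $1,964.16 → -$1,119.31
  Apr: +$844.85 → -$274.46
  May: +$844.85 → $570.39
  Jun: +$844.85 − $4,087.02 → -$2,671.78
  Jul: +$844.85 → -$1,826.93
  Aug: +$844.85 → -$982.08
  Sep: +$844.85 → -$137.23
  Oct: +$844.85 → $707.62
  Nov: +$844.85 → $1,552.47
  Dec: +$844.85 − $4,087.02 → -$1,689.70
  Jan: +$844.85 → -$844.85
  Feb: +$844.85 → $0.00
Lowest trial balance = -$2,671.78 (Jun)
Initial deposit = cushion − low point = $844.85 − (-$2,671.78) = $3,516.63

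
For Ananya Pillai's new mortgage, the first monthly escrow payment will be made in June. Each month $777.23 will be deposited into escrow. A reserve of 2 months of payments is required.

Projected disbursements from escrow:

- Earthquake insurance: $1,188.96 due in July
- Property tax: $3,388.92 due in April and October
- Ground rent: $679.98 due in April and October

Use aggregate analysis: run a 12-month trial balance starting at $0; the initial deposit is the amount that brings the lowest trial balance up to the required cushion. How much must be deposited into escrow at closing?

$2,926.17

Cushion = 2 × $777.23 = $1,554.46
Trial balance (start $0, +$777.23 each month, − disbursements):
  Jun: +$777.23 → $777.23
  Jul: +$777.23 − $1,188.96 → $365.50
  Aug: +$777.23 → $1,142.73
  Sep: +$777.23 → $1,919.96
  Oct: +$777.23 − $4,068.90 → -$1,371.71
  Nov: +$777.23 → -$594.48
  Dec: +$777.23 → $182.75
  Jan: +$777.23 → $959.98
  Feb: +$777.23 → $1,737.21
  Mar: +$777.23 → $2,514.44
  Apr: +$777.23 − $4,068.90 → -$777.23
  May: +$777.23 → $0.00
Lowest trial balance = -$1,371.71 (Oct)
Initial deposit = cushion − low point = $1,554.46 − (-$1,371.71) = $2,926.17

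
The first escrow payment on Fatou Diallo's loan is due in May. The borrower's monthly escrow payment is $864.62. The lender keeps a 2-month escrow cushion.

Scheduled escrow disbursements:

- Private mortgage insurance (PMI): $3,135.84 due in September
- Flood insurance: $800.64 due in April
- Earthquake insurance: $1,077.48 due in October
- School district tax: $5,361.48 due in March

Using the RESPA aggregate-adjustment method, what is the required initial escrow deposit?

$1,793.22

Cushion = 2 × $864.62 = $1,729.24
Trial balance (start $0, +$864.62 each month, − disbursements):
  May: +$864.62 → $864.62
  Jun: +$864.62 → $1,729.24
  Jul: +$864.62 → $2,593.86
  Aug: +$864.62 → $3,458.48
  Sep: +$864.62 − $3,135.84 → $1,187.26
  Oct: +$864.62 − $1,077.48 → $974.40
  Nov: +$864.62 → $1,839.02
  Dec: +$864.62 → $2,703.64
  Jan: +$864.62 → $3,568.26
  Feb: +$864.62 → $4,432.88
  Mar: +$864.62 − $5,361.48 → -$63.98
  Apr: +$864.62 − $800.64 → $0.00
Lowest trial balance = -$63.98 (Mar)
Initial deposit = cushion − low point = $1,729.24 − (-$63.98) = $1,793.22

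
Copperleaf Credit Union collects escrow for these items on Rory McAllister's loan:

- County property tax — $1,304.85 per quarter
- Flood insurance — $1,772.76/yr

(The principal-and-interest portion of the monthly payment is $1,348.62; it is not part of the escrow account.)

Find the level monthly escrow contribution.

County property tax = $1,304.85 × 4 = $5,219.40 per year
Flood insurance = $1,772.76 per year
Combined annual = $5,219.40 + $1,772.76 = $6,992.16
Monthly escrow = $6,992.16 ÷ 12 = $582.68

$582.68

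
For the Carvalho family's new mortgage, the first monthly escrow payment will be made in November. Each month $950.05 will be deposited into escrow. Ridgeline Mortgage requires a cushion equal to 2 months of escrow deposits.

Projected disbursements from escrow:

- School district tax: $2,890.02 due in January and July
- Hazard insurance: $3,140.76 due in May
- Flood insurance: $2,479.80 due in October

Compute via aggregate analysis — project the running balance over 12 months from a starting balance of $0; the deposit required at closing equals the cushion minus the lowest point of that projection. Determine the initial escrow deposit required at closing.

$2,270.45

Cushion = 2 × $950.05 = $1,900.10
Trial balance (start $0, +$950.05 each month, − disbursements):
  Nov: +$950.05 → $950.05
  Dec: +$950.05 → $1,900.10
  Jan: +$950.05 − $2,890.02 → -$39.87
  Feb: +$950.05 → $910.18
  Mar: +$950.05 → $1,860.23
  Apr: +$950.05 → $2,810.28
  May: +$950.05 − $3,140.76 → $619.57
  Jun: +$950.05 → $1,569.62
  Jul: +$950.05 − $2,890.02 → -$370.35
  Aug: +$950.05 → $579.70
  Sep: +$950.05 → $1,529.75
  Oct: +$950.05 − $2,479.80 → $0.00
Lowest trial balance = -$370.35 (Jul)
Initial deposit = cushion − low point = $1,900.10 − (-$370.35) = $2,270.45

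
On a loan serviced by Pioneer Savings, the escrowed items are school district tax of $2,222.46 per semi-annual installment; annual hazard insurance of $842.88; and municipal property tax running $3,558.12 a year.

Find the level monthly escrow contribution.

$737.16

School district tax: $2,222.46 × 2 = $4,444.92/yr
Hazard insurance: $842.88/yr
Municipal property tax: $3,558.12/yr
Annual escrow total = $4,444.92 + $842.88 + $3,558.12 = $8,845.92
Per month = $8,845.92 ÷ 12 = $737.16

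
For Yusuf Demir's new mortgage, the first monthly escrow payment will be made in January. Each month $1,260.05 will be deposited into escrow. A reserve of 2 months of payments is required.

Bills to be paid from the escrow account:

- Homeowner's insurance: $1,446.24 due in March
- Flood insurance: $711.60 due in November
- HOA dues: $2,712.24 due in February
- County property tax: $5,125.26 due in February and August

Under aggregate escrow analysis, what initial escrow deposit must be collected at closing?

Cushion = 2 × $1,260.05 = $2,520.10
Trial balance (start $0, +$1,260.05 each month, − disbursements):
  Jan: +$1,260.05 → $1,260.05
  Feb: +$1,260.05 − $7,837.50 → -$5,317.40
  Mar: +$1,260.05 − $1,446.24 → -$5,503.59
  Apr: +$1,260.05 → -$4,243.54
  May: +$1,260.05 → -$2,983.49
  Jun: +$1,260.05 → -$1,723.44
  Jul: +$1,260.05 → -$463.39
  Aug: +$1,260.05 − $5,125.26 → -$4,328.60
  Sep: +$1,260.05 → -$3,068.55
  Oct: +$1,260.05 → -$1,808.50
  Nov: +$1,260.05 − $711.60 → -$1,260.05
  Dec: +$1,260.05 → $0.00
Lowest trial balance = -$5,503.59 (Mar)
Initial deposit = cushion − low point = $2,520.10 − (-$5,503.59) = $8,023.69

$8,023.69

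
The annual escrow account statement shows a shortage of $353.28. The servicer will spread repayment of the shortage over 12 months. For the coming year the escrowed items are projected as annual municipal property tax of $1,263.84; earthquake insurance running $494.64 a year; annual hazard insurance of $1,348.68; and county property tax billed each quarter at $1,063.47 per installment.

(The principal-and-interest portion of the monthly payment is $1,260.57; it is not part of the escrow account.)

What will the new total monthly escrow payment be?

$642.86

Municipal property tax: $1,263.84 per year
Earthquake insurance: $494.64 per year
Hazard insurance: $1,348.68 per year
County property tax: $1,063.47 × 4 = $4,253.88 per year
Combined annual = $1,263.84 + $494.64 + $1,348.68 + $4,253.88 = $7,361.04
Base monthly escrow = $7,361.04 / 12 = $613.42
Shortage per month = $353.28 / 12 = $29.44
New monthly escrow = $613.42 + $29.44 = $642.86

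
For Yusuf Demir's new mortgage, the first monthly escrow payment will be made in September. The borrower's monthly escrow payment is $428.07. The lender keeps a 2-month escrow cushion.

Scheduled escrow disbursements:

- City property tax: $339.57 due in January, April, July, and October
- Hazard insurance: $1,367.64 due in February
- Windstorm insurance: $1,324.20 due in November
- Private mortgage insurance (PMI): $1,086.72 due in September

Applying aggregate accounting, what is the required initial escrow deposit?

Cushion = 2 × $428.07 = $856.14
Trial balance (start $0, +$428.07 each month, − disbursements):
  Sep: +$428.07 − $1,086.72 → -$658.65
  Oct: +$428.07 − $339.57 → -$570.15
  Nov: +$428.07 − $1,324.20 → -$1,466.28
  Dec: +$428.07 → -$1,038.21
  Jan: +$428.07 − $339.57 → -$949.71
  Feb: +$428.07 − $1,367.64 → -$1,889.28
  Mar: +$428.07 → -$1,461.21
  Apr: +$428.07 − $339.57 → -$1,372.71
  May: +$428.07 → -$944.64
  Jun: +$428.07 → -$516.57
  Jul: +$428.07 − $339.57 → -$428.07
  Aug: +$428.07 → $0.00
Lowest trial balance = -$1,889.28 (Feb)
Initial deposit = cushion − low point = $856.14 − (-$1,889.28) = $2,745.42

$2,745.42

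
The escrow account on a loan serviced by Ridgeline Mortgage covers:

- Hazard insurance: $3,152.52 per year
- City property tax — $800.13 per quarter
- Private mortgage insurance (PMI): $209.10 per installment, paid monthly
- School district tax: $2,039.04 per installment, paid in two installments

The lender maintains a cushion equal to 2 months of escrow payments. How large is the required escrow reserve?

Hazard insurance: $3,152.52 per year
City property tax: $800.13 × 4 = $3,200.52 per year
Private mortgage insurance (PMI): $209.10 × 12 = $2,509.20 per year
School district tax: $2,039.04 × 2 = $4,078.08 per year
Yearly total = $3,152.52 + $3,200.52 + $2,509.20 + $4,078.08 = $12,940.32
Base monthly escrow = $12,940.32 ÷ 12 = $1,078.36
Required cushion = 2 × $1,078.36 = $2,156.72

$2,156.72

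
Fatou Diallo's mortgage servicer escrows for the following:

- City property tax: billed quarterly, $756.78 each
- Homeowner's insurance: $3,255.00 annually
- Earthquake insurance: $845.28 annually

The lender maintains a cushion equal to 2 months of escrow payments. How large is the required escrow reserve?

$1,187.90

City property tax = $756.78 × 4 = $3,027.12 annually
Homeowner's insurance = $3,255.00 annually
Earthquake insurance = $845.28 annually
Yearly total = $7,127.40
Per month = $7,127.40 / 12 = $593.95
Reserve = 2 × $593.95 = $1,187.90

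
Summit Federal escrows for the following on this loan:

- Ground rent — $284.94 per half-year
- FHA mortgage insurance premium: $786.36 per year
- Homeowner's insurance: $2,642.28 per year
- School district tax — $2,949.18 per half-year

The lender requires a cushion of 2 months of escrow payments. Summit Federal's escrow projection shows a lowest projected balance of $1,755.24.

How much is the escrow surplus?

Ground rent = $284.94 × 2 = $569.88
FHA mortgage insurance premium = $786.36
Homeowner's insurance = $2,642.28
School district tax = $2,949.18 × 2 = $5,898.36
Annual escrow total = $569.88 + $786.36 + $2,642.28 + $5,898.36 = $9,896.88
Base monthly escrow = $9,896.88 ÷ 12 = $824.74
Required reserve = 2 × $824.74 = $1,649.48
Excess over cushion: $1,755.24 − $1,649.48 = $105.76

$105.76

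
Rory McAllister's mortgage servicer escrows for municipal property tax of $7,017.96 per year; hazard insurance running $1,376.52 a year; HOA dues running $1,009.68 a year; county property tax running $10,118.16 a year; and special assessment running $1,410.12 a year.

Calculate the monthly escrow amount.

$1,744.37

Municipal property tax: $7,017.96/yr
Hazard insurance: $1,376.52/yr
HOA dues: $1,009.68/yr
County property tax: $10,118.16/yr
Special assessment: $1,410.12/yr
Annual escrow total = $7,017.96 + $1,376.52 + $1,009.68 + $10,118.16 + $1,410.12 = $20,932.44
Monthly escrow = $20,932.44 ÷ 12 = $1,744.37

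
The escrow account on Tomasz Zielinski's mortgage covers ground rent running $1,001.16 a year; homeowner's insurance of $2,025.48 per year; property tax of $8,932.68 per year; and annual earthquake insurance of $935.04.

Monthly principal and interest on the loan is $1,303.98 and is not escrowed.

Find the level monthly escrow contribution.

$1,074.53

Ground rent = $1,001.16
Homeowner's insurance = $2,025.48
Property tax = $8,932.68
Earthquake insurance = $935.04
Combined annual = $1,001.16 + $2,025.48 + $8,932.68 + $935.04 = $12,894.36
Monthly escrow = $12,894.36 ÷ 12 = $1,074.53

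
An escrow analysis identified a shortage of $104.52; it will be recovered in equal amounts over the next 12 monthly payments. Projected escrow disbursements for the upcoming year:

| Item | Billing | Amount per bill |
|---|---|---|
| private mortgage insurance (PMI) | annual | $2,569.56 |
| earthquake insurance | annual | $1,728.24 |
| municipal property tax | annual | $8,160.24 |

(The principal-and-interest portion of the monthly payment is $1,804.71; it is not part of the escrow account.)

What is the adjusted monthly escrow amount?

Private mortgage insurance (PMI): $2,569.56 annually
Earthquake insurance: $1,728.24 annually
Municipal property tax: $8,160.24 annually
Annual escrow total = $2,569.56 + $1,728.24 + $8,160.24 = $12,458.04
Monthly = $12,458.04 / 12 = $1,038.17
Monthly shortage recovery: $104.52 / 12 = $8.71
New monthly escrow = $1,038.17 + $8.71 = $1,046.88

$1,046.88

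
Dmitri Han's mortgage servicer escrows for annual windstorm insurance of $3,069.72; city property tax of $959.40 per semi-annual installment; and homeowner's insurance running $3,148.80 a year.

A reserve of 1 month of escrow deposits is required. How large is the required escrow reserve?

$678.11

Windstorm insurance — $3,069.72 annually
City property tax — $959.40 × 2 = $1,918.80 annually
Homeowner's insurance — $3,148.80 annually
Total annual escrow = $3,069.72 + $1,918.80 + $3,148.80 = $8,137.32
Base monthly escrow = $8,137.32 / 12 = $678.11
Reserve = 1 × $678.11 = $678.11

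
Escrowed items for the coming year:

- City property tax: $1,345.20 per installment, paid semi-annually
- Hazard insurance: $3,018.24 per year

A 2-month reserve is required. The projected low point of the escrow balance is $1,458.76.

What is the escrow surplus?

$507.32

City property tax: $1,345.20 × 2 = $2,690.40 annually
Hazard insurance: $3,018.24 annually
Total annual escrow = $2,690.40 + $3,018.24 = $5,708.64
Per month = $5,708.64 ÷ 12 = $475.72
Cushion = 2 × $475.72 = $951.44
Surplus = $1,458.76 − $951.44 = $507.32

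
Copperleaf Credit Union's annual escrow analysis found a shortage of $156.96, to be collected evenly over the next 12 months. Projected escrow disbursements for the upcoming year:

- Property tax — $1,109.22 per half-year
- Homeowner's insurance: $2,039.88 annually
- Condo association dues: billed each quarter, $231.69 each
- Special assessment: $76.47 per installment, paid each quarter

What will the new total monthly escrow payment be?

$470.66

Property tax — $1,109.22 × 2 = $2,218.44 per year
Homeowner's insurance — $2,039.88 per year
Condo association dues — $231.69 × 4 = $926.76 per year
Special assessment — $76.47 × 4 = $305.88 per year
Total per year = $5,490.96
Per month = $5,490.96 ÷ 12 = $457.58
Shortage spread = $156.96 / 12 = $13.08/mo
New monthly escrow = $457.58 + $13.08 = $470.66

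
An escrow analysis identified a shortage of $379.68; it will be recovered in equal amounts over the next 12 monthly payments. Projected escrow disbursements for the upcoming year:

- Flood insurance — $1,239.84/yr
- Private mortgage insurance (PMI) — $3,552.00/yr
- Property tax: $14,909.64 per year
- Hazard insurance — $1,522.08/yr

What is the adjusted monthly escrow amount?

$1,800.27

Flood insurance: $1,239.84
Private mortgage insurance (PMI): $3,552.00
Property tax: $14,909.64
Hazard insurance: $1,522.08
Total annual escrow = $21,223.56
Monthly = $21,223.56 / 12 = $1,768.63
Shortage spread = $379.68 ÷ 12 = $31.64/mo
New monthly escrow = $1,768.63 + $31.64 = $1,800.27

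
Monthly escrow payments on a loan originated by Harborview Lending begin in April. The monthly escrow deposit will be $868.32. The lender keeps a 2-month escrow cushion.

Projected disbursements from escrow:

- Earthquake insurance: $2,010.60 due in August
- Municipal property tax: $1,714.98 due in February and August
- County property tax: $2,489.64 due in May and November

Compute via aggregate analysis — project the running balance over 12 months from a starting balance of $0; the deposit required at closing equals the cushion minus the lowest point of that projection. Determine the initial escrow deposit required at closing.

Cushion = 2 × $868.32 = $1,736.64
Trial balance (start $0, +$868.32 each month, − disbursements):
  Apr: +$868.32 → $868.32
  May: +$868.32 − $2,489.64 → -$753.00
  Jun: +$868.32 → $115.32
  Jul: +$868.32 → $983.64
  Aug: +$868.32 − $3,725.58 → -$1,873.62
  Sep: +$868.32 → -$1,005.30
  Oct: +$868.32 → -$136.98
  Nov: +$868.32 − $2,489.64 → -$1,758.30
  Dec: +$868.32 → -$889.98
  Jan: +$868.32 → -$21.66
  Feb: +$868.32 − $1,714.98 → -$868.32
  Mar: +$868.32 → $0.00
Lowest trial balance = -$1,873.62 (Aug)
Initial deposit = cushion − low point = $1,736.64 − (-$1,873.62) = $3,610.26

$3,610.26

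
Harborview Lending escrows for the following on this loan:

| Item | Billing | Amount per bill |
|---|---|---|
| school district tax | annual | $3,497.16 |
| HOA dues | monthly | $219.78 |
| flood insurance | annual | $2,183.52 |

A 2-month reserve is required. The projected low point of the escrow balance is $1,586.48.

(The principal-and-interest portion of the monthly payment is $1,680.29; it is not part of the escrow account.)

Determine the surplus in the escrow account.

School district tax: $3,497.16 annually
HOA dues: $219.78 × 12 = $2,637.36 annually
Flood insurance: $2,183.52 annually
Annual escrow total = $3,497.16 + $2,637.36 + $2,183.52 = $8,318.04
Monthly = $8,318.04 ÷ 12 = $693.17
Required reserve = 2 × $693.17 = $1,386.34
Surplus = $1,586.48 − $1,386.34 = $200.14

$200.14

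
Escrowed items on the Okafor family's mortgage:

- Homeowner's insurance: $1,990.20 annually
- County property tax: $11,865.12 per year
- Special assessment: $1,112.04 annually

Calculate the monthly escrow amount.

Homeowner's insurance: $1,990.20/yr
County property tax: $11,865.12/yr
Special assessment: $1,112.04/yr
Total annual escrow = $1,990.20 + $11,865.12 + $1,112.04 = $14,967.36
Per month = $14,967.36 ÷ 12 = $1,247.28

$1,247.28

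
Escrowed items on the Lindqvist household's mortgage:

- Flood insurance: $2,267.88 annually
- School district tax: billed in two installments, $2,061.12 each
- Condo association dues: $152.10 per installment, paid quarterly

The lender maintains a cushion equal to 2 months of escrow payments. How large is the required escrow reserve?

Flood insurance: $2,267.88
School district tax: $2,061.12 × 2 = $4,122.24
Condo association dues: $152.10 × 4 = $608.40
Total annual escrow = $6,998.52
Per month = $6,998.52 / 12 = $583.21
Cushion = 2 × $583.21 = $1,166.42

$1,166.42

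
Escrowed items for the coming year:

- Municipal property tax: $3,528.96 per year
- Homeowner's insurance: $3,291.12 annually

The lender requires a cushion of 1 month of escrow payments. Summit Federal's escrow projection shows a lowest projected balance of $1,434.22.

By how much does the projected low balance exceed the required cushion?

Municipal property tax: $3,528.96
Homeowner's insurance: $3,291.12
Yearly total = $3,528.96 + $3,291.12 = $6,820.08
Monthly escrow = $6,820.08 ÷ 12 = $568.34
Required reserve = 1 × $568.34 = $568.34
Excess over cushion: $1,434.22 − $568.34 = $865.88

$865.88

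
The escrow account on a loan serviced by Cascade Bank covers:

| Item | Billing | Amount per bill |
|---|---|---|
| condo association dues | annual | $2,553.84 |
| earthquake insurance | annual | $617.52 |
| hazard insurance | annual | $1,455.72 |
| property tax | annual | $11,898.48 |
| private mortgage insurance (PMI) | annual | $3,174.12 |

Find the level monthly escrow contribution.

$1,641.64

Condo association dues — $2,553.84/yr
Earthquake insurance — $617.52/yr
Hazard insurance — $1,455.72/yr
Property tax — $11,898.48/yr
Private mortgage insurance (PMI) — $3,174.12/yr
Total per year = $2,553.84 + $617.52 + $1,455.72 + $11,898.48 + $3,174.12 = $19,699.68
Monthly = $19,699.68 / 12 = $1,641.64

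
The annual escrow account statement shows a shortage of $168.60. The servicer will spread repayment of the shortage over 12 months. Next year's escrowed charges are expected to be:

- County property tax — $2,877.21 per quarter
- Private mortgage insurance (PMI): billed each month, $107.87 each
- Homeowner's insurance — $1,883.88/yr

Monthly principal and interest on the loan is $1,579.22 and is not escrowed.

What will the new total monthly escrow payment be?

$1,237.98

County property tax — $2,877.21 × 4 = $11,508.84
Private mortgage insurance (PMI) — $107.87 × 12 = $1,294.44
Homeowner's insurance — $1,883.88
Yearly total = $11,508.84 + $1,294.44 + $1,883.88 = $14,687.16
Per month = $14,687.16 ÷ 12 = $1,223.93
Monthly shortage recovery: $168.60 / 12 = $14.05
Adjusted monthly = $1,223.93 + $14.05 = $1,237.98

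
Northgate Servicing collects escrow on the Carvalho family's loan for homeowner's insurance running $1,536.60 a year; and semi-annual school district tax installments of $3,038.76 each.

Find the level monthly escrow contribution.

Homeowner's insurance = $1,536.60
School district tax = $3,038.76 × 2 = $6,077.52
Total annual escrow = $1,536.60 + $6,077.52 = $7,614.12
Monthly = $7,614.12 / 12 = $634.51

$634.51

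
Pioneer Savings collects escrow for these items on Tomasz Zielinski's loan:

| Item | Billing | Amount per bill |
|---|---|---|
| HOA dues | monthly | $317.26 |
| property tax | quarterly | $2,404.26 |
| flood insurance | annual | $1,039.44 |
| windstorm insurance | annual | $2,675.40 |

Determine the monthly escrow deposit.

HOA dues: $317.26 × 12 = $3,807.12
Property tax: $2,404.26 × 4 = $9,617.04
Flood insurance: $1,039.44
Windstorm insurance: $2,675.40
Combined annual = $3,807.12 + $9,617.04 + $1,039.44 + $2,675.40 = $17,139.00
Monthly escrow = $17,139.00 / 12 = $1,428.25

$1,428.25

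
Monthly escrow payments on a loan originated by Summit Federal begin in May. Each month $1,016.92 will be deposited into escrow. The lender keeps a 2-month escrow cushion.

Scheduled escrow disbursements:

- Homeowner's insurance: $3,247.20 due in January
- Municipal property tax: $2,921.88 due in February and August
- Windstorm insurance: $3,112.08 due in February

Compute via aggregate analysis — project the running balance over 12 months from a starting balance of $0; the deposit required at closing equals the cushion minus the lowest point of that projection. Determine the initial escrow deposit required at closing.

$4,067.68

Cushion = 2 × $1,016.92 = $2,033.84
Trial balance (start $0, +$1,016.92 each month, − disbursements):
  May: +$1,016.92 → $1,016.92
  Jun: +$1,016.92 → $2,033.84
  Jul: +$1,016.92 → $3,050.76
  Aug: +$1,016.92 − $2,921.88 → $1,145.80
  Sep: +$1,016.92 → $2,162.72
  Oct: +$1,016.92 → $3,179.64
  Nov: +$1,016.92 → $4,196.56
  Dec: +$1,016.92 → $5,213.48
  Jan: +$1,016.92 − $3,247.20 → $2,983.20
  Feb: +$1,016.92 − $6,033.96 → -$2,033.84
  Mar: +$1,016.92 → -$1,016.92
  Apr: +$1,016.92 → $0.00
Lowest trial balance = -$2,033.84 (Feb)
Initial deposit = cushion − low point = $2,033.84 − (-$2,033.84) = $4,067.68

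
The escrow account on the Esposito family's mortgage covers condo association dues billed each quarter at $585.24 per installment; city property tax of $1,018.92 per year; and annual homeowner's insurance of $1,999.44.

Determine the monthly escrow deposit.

Condo association dues = $585.24 × 4 = $2,340.96 per year
City property tax = $1,018.92 per year
Homeowner's insurance = $1,999.44 per year
Total annual escrow = $5,359.32
Monthly escrow = $5,359.32 ÷ 12 = $446.61

$446.61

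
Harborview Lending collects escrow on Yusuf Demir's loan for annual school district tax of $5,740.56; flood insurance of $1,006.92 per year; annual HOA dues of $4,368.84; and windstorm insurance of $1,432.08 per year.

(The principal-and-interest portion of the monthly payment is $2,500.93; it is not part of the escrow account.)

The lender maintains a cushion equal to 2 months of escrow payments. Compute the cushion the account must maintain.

School district tax: $5,740.56 annually
Flood insurance: $1,006.92 annually
HOA dues: $4,368.84 annually
Windstorm insurance: $1,432.08 annually
Annual escrow total = $12,548.40
Monthly = $12,548.40 / 12 = $1,045.70
Required cushion = 2 × $1,045.70 = $2,091.40

$2,091.40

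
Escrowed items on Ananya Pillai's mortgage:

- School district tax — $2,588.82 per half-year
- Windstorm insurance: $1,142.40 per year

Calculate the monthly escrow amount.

$526.67

School district tax: $2,588.82 × 2 = $5,177.64 annually
Windstorm insurance: $1,142.40 annually
Total per year = $6,320.04
Base monthly escrow = $6,320.04 / 12 = $526.67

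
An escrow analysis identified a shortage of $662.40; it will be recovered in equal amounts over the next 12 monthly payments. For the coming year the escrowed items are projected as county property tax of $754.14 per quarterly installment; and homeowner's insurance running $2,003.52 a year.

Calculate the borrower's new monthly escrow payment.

$473.54

County property tax: $754.14 × 4 = $3,016.56/yr
Homeowner's insurance: $2,003.52/yr
Yearly total = $5,020.08
Monthly escrow = $5,020.08 / 12 = $418.34
Monthly shortage recovery: $662.40 / 12 = $55.20
Adjusted monthly = $418.34 + $55.20 = $473.54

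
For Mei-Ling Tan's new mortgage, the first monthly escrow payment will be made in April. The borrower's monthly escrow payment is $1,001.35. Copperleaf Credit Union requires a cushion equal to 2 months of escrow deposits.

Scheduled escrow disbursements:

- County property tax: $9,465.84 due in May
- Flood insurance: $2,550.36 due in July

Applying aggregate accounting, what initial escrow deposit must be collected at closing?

Cushion = 2 × $1,001.35 = $2,002.70
Trial balance (start $0, +$1,001.35 each month, − disbursements):
  Apr: +$1,001.35 → $1,001.35
  May: +$1,001.35 − $9,465.84 → -$7,463.14
  Jun: +$1,001.35 → -$6,461.79
  Jul: +$1,001.35 − $2,550.36 → -$8,010.80
  Aug: +$1,001.35 → -$7,009.45
  Sep: +$1,001.35 → -$6,008.10
  Oct: +$1,001.35 → -$5,006.75
  Nov: +$1,001.35 → -$4,005.40
  Dec: +$1,001.35 → -$3,004.05
  Jan: +$1,001.35 → -$2,002.70
  Feb: +$1,001.35 → -$1,001.35
  Mar: +$1,001.35 → $0.00
Lowest trial balance = -$8,010.80 (Jul)
Initial deposit = cushion − low point = $2,002.70 − (-$8,010.80) = $10,013.50

$10,013.50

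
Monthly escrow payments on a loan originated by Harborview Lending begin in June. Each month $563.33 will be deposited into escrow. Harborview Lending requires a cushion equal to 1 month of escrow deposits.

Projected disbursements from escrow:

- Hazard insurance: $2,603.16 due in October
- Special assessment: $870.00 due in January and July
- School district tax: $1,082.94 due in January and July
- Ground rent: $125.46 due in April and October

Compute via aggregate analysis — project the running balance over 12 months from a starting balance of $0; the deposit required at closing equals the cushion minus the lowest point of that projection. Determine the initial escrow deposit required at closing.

Cushion = 1 × $563.33 = $563.33
Trial balance (start $0, +$563.33 each month, − disbursements):
  Jun: +$563.33 → $563.33
  Jul: +$563.33 − $1,952.94 → -$826.28
  Aug: +$563.33 → -$262.95
  Sep: +$563.33 → $300.38
  Oct: +$563.33 − $2,728.62 → -$1,864.91
  Nov: +$563.33 → -$1,301.58
  Dec: +$563.33 → -$738.25
  Jan: +$563.33 − $1,952.94 → -$2,127.86
  Feb: +$563.33 → -$1,564.53
  Mar: +$563.33 → -$1,001.20
  Apr: +$563.33 − $125.46 → -$563.33
  May: +$563.33 → $0.00
Lowest trial balance = -$2,127.86 (Jan)
Initial deposit = cushion − low point = $563.33 − (-$2,127.86) = $2,691.19

$2,691.19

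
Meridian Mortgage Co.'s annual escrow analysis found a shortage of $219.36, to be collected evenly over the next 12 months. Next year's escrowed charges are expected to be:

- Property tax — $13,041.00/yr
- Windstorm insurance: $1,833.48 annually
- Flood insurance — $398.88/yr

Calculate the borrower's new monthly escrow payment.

$1,291.06

Property tax = $13,041.00 per year
Windstorm insurance = $1,833.48 per year
Flood insurance = $398.88 per year
Yearly total = $15,273.36
Per month = $15,273.36 ÷ 12 = $1,272.78
Shortage spread = $219.36 / 12 = $18.28/mo
New monthly escrow = $1,272.78 + $18.28 = $1,291.06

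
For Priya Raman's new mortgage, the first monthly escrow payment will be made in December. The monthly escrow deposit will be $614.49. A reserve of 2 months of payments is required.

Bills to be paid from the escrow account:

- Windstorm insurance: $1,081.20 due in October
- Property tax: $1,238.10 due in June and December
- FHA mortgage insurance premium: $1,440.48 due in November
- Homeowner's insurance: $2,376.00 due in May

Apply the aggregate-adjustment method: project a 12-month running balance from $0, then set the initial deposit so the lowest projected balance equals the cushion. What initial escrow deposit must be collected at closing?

Cushion = 2 × $614.49 = $1,228.98
Trial balance (start $0, +$614.49 each month, − disbursements):
  Dec: +$614.49 − $1,238.10 → -$623.61
  Jan: +$614.49 → -$9.12
  Feb: +$614.49 → $605.37
  Mar: +$614.49 → $1,219.86
  Apr: +$614.49 → $1,834.35
  May: +$614.49 − $2,376.00 → $72.84
  Jun: +$614.49 − $1,238.10 → -$550.77
  Jul: +$614.49 → $63.72
  Aug: +$614.49 → $678.21
  Sep: +$614.49 → $1,292.70
  Oct: +$614.49 − $1,081.20 → $825.99
  Nov: +$614.49 − $1,440.48 → $0.00
Lowest trial balance = -$623.61 (Dec)
Initial deposit = cushion − low point = $1,228.98 − (-$623.61) = $1,852.59

$1,852.59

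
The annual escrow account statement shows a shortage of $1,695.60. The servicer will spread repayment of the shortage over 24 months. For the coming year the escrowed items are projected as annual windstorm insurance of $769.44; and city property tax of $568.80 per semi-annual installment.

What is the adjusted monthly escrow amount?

Windstorm insurance — $769.44 annually
City property tax — $568.80 × 2 = $1,137.60 annually
Annual escrow total = $769.44 + $1,137.60 = $1,907.04
Base monthly escrow = $1,907.04 ÷ 12 = $158.92
Shortage per month = $1,695.60 ÷ 24 = $70.65
New monthly escrow = $158.92 + $70.65 = $229.57

$229.57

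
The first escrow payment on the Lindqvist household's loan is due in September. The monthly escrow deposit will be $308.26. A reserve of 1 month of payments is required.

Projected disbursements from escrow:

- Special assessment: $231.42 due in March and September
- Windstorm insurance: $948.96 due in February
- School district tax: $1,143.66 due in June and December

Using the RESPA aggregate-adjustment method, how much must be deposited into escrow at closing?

Cushion = 1 × $308.26 = $308.26
Trial balance (start $0, +$308.26 each month, − disbursements):
  Sep: +$308.26 − $231.42 → $76.84
  Oct: +$308.26 → $385.10
  Nov: +$308.26 → $693.36
  Dec: +$308.26 − $1,143.66 → -$142.04
  Jan: +$308.26 → $166.22
  Feb: +$308.26 − $948.96 → -$474.48
  Mar: +$308.26 − $231.42 → -$397.64
  Apr: +$308.26 → -$89.38
  May: +$308.26 → $218.88
  Jun: +$308.26 − $1,143.66 → -$616.52
  Jul: +$308.26 → -$308.26
  Aug: +$308.26 → $0.00
Lowest trial balance = -$616.52 (Jun)
Initial deposit = cushion − low point = $308.26 − (-$616.52) = $924.78

$924.78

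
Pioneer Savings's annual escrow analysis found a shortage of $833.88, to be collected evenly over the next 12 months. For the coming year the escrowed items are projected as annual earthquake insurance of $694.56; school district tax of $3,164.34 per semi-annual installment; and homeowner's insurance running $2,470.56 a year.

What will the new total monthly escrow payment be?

Earthquake insurance: $694.56 per year
School district tax: $3,164.34 × 2 = $6,328.68 per year
Homeowner's insurance: $2,470.56 per year
Annual escrow total = $694.56 + $6,328.68 + $2,470.56 = $9,493.80
Monthly escrow = $9,493.80 / 12 = $791.15
Shortage spread = $833.88 ÷ 12 = $69.49/mo
Adjusted monthly = $791.15 + $69.49 = $860.64

$860.64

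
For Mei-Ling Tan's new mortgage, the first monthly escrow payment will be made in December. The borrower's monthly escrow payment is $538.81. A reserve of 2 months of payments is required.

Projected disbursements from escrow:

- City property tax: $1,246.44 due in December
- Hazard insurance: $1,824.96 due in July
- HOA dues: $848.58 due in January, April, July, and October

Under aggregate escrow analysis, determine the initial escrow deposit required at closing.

Cushion = 2 × $538.81 = $1,077.62
Trial balance (start $0, +$538.81 each month, − disbursements):
  Dec: +$538.81 − $1,246.44 → -$707.63
  Jan: +$538.81 − $848.58 → -$1,017.40
  Feb: +$538.81 → -$478.59
  Mar: +$538.81 → $60.22
  Apr: +$538.81 − $848.58 → -$249.55
  May: +$538.81 → $289.26
  Jun: +$538.81 → $828.07
  Jul: +$538.81 − $2,673.54 → -$1,306.66
  Aug: +$538.81 → -$767.85
  Sep: +$538.81 → -$229.04
  Oct: +$538.81 − $848.58 → -$538.81
  Nov: +$538.81 → $0.00
Lowest trial balance = -$1,306.66 (Jul)
Initial deposit = cushion − low point = $1,077.62 − (-$1,306.66) = $2,384.28

$2,384.28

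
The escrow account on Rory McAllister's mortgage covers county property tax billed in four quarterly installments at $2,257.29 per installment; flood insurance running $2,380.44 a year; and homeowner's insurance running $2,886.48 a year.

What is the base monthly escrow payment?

County property tax — $2,257.29 × 4 = $9,029.16 per year
Flood insurance — $2,380.44 per year
Homeowner's insurance — $2,886.48 per year
Annual escrow total = $14,296.08
Base monthly escrow = $14,296.08 / 12 = $1,191.34

$1,191.34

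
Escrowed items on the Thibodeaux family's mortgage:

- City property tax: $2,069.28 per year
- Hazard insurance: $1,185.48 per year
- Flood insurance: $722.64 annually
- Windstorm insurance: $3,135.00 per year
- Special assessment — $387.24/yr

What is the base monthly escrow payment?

City property tax = $2,069.28
Hazard insurance = $1,185.48
Flood insurance = $722.64
Windstorm insurance = $3,135.00
Special assessment = $387.24
Combined annual = $2,069.28 + $1,185.48 + $722.64 + $3,135.00 + $387.24 = $7,499.64
Base monthly escrow = $7,499.64 / 12 = $624.97

$624.97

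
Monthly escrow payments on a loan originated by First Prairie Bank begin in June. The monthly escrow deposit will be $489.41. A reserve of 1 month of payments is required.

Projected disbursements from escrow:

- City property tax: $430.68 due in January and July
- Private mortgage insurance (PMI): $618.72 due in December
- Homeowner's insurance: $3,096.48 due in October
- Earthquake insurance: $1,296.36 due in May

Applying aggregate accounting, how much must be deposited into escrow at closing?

$1,569.52

Cushion = 1 × $489.41 = $489.41
Trial balance (start $0, +$489.41 each month, − disbursements):
  Jun: +$489.41 → $489.41
  Jul: +$489.41 − $430.68 → $548.14
  Aug: +$489.41 → $1,037.55
  Sep: +$489.41 → $1,526.96
  Oct: +$489.41 − $3,096.48 → -$1,080.11
  Nov: +$489.41 → -$590.70
  Dec: +$489.41 − $618.72 → -$720.01
  Jan: +$489.41 − $430.68 → -$661.28
  Feb: +$489.41 → -$171.87
  Mar: +$489.41 → $317.54
  Apr: +$489.41 → $806.95
  May: +$489.41 − $1,296.36 → $0.00
Lowest trial balance = -$1,080.11 (Oct)
Initial deposit = cushion − low point = $489.41 − (-$1,080.11) = $1,569.52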